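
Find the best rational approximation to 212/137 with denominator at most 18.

Expand x = 212/137 as a continued fraction with the Euclidean algorithm:
  212 = 1*137 + 75, so a_0 = 1.
  137 = 1*75 + 62, so a_1 = 1.
  75 = 1*62 + 13, so a_2 = 1.
  62 = 4*13 + 10, so a_3 = 4.
  13 = 1*10 + 3, so a_4 = 1.
  10 = 3*3 + 1, so a_5 = 3.
  3 = 3*1 + 0, so a_6 = 3.
so x = [1; 1, 1, 4, 1, 3, 3].
Convergents (p_i = a_i*p_{i-1} + p_{i-2}, q_i = a_i*q_{i-1} + q_{i-2} with p_{-2}=0, p_{-1}=1, q_{-2}=1, q_{-1}=0), until the denominator exceeds 18:
  i=0: a_0=1, p_0 = 1*1 + 0 = 1, q_0 = 1*0 + 1 = 1.
  i=1: a_1=1, p_1 = 1*1 + 1 = 2, q_1 = 1*1 + 0 = 1.
  i=2: a_2=1, p_2 = 1*2 + 1 = 3, q_2 = 1*1 + 1 = 2.
  i=3: a_3=4, p_3 = 4*3 + 2 = 14, q_3 = 4*2 + 1 = 9.
  i=4: a_4=1, p_4 = 1*14 + 3 = 17, q_4 = 1*9 + 2 = 11.
  i=5: a_5=3, p_5 = 3*17 + 14 = 65, q_5 = 3*11 + 9 = 42.
q_5 = 42 > 18, so the last convergent with denominator <= 18 is p_4/q_4 = 17/11.
The closest fraction with denominator <= 18 is either p_4/q_4 or the intermediate fraction (k*p_4 + p_3)/(k*q_4 + q_3) with the largest k >= 1 whose denominator stays <= 18; these approach x as k grows, and every other convergent or intermediate fraction in range is farther away.
Largest k: floor((18 - q_3)/q_4) = floor((18 - 9)/11) = 0.
Since k = 0, no intermediate fraction beyond p_4/q_4 has denominator <= 18, so the convergent 17/11 is the closest (its error is |212*11 - 17*137|/(137*11) = 3/1507).

17/11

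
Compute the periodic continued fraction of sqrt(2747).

Write x_i = (sqrt(2747) + m_i)/d_i with (m_0, d_0) = (0, 1). a_0 = floor(sqrt(2747)) = 52, since 52^2 = 2704 <= 2747 < 2809 = 53^2.
Iterate m_{i+1} = d_i*a_i - m_i, d_{i+1} = (2747 - m_{i+1}^2)/d_i, a_{i+1} = floor((a_0 + m_{i+1})/d_{i+1}):
  m_1 = 1*52 - 0 = 52, d_1 = (2747 - 52^2)/1 = 43/1 = 43, a_1 = floor((52 + 52)/43) = 2.
  m_2 = 43*2 - 52 = 34, d_2 = (2747 - 34^2)/43 = 1591/43 = 37, a_2 = floor((52 + 34)/37) = 2.
  m_3 = 37*2 - 34 = 40, d_3 = (2747 - 40^2)/37 = 1147/37 = 31, a_3 = floor((52 + 40)/31) = 2.
  m_4 = 31*2 - 40 = 22, d_4 = (2747 - 22^2)/31 = 2263/31 = 73, a_4 = floor((52 + 22)/73) = 1.
  m_5 = 73*1 - 22 = 51, d_5 = (2747 - 51^2)/73 = 146/73 = 2, a_5 = floor((52 + 51)/2) = 51.
  m_6 = 2*51 - 51 = 51, d_6 = (2747 - 51^2)/2 = 146/2 = 73, a_6 = floor((52 + 51)/73) = 1.
  m_7 = 73*1 - 51 = 22, d_7 = (2747 - 22^2)/73 = 2263/73 = 31, a_7 = floor((52 + 22)/31) = 2.
  m_8 = 31*2 - 22 = 40, d_8 = (2747 - 40^2)/31 = 1147/31 = 37, a_8 = floor((52 + 40)/37) = 2.
  m_9 = 37*2 - 40 = 34, d_9 = (2747 - 34^2)/37 = 1591/37 = 43, a_9 = floor((52 + 34)/43) = 2.
  m_10 = 43*2 - 34 = 52, d_10 = (2747 - 52^2)/43 = 43/43 = 1, a_10 = floor((52 + 52)/1) = 104.
  m_11 = 1*104 - 52 = 52, d_11 = (2747 - 52^2)/1 = 43/1 = 43: (m_11, d_11) = (m_1, d_1) = (52, 43), so from here the quotients repeat a_1, ..., a_10; the period length is 10.
Hence the expansion of sqrt(2747) is a_0 = 52 followed by the repeating block 2, 2, 2, 1, 51, 1, 2, 2, 2, 104 (period 10).

[52; (2, 2, 2, 1, 51, 1, 2, 2, 2, 104)]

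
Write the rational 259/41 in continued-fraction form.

Run the Euclidean algorithm on 259 and 41; the successive quotients are the partial quotients a_0, a_1, ... (each step inverts the fractional part left over by the previous one):
  259 = 6*41 + 13, so a_0 = 6.
  41 = 3*13 + 2, so a_1 = 3.
  13 = 6*2 + 1, so a_2 = 6.
  2 = 2*1 + 0, so a_3 = 2.
The remainder reaches 0 after 4 divisions, so the expansion has 4 partial quotients, read off in order.

[6; 3, 6, 2]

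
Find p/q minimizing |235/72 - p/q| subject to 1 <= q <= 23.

62/19

Expand x = 235/72 as a continued fraction with the Euclidean algorithm:
  235 = 3*72 + 19, so a_0 = 3.
  72 = 3*19 + 15, so a_1 = 3.
  19 = 1*15 + 4, so a_2 = 1.
  15 = 3*4 + 3, so a_3 = 3.
  4 = 1*3 + 1, so a_4 = 1.
  3 = 3*1 + 0, so a_5 = 3.
so x = [3; 3, 1, 3, 1, 3].
Convergents (p_i = a_i*p_{i-1} + p_{i-2}, q_i = a_i*q_{i-1} + q_{i-2} with p_{-2}=0, p_{-1}=1, q_{-2}=1, q_{-1}=0), until the denominator exceeds 23:
  i=0: a_0=3, p_0 = 3*1 + 0 = 3, q_0 = 3*0 + 1 = 1.
  i=1: a_1=3, p_1 = 3*3 + 1 = 10, q_1 = 3*1 + 0 = 3.
  i=2: a_2=1, p_2 = 1*10 + 3 = 13, q_2 = 1*3 + 1 = 4.
  i=3: a_3=3, p_3 = 3*13 + 10 = 49, q_3 = 3*4 + 3 = 15.
  i=4: a_4=1, p_4 = 1*49 + 13 = 62, q_4 = 1*15 + 4 = 19.
  i=5: a_5=3, p_5 = 3*62 + 49 = 235, q_5 = 3*19 + 15 = 72.
q_5 = 72 > 23, so the last convergent with denominator <= 23 is p_4/q_4 = 62/19.
The closest fraction with denominator <= 23 is either p_4/q_4 or the intermediate fraction (k*p_4 + p_3)/(k*q_4 + q_3) with the largest k >= 1 whose denominator stays <= 23; these approach x as k grows, and every other convergent or intermediate fraction in range is farther away.
Largest k: floor((23 - q_3)/q_4) = floor((23 - 15)/19) = 0.
Since k = 0, no intermediate fraction beyond p_4/q_4 has denominator <= 23, so the convergent 62/19 is the closest (its error is |235*19 - 62*72|/(72*19) = 1/1368).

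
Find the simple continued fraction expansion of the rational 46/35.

Run the Euclidean algorithm on 46 and 35; the successive quotients are the partial quotients a_0, a_1, ... (each step inverts the fractional part left over by the previous one):
  46 = 1*35 + 11, so a_0 = 1.
  35 = 3*11 + 2, so a_1 = 3.
  11 = 5*2 + 1, so a_2 = 5.
  2 = 2*1 + 0, so a_3 = 2.
The remainder reaches 0 after 4 divisions, so the expansion has 4 partial quotients, read off in order.

[1; 3, 5, 2]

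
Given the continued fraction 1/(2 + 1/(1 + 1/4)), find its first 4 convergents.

Using the convergent recurrence p_i = a_i*p_{i-1} + p_{i-2}, q_i = a_i*q_{i-1} + q_{i-2} with p_{-2}=0, p_{-1}=1, q_{-2}=1, q_{-1}=0:
  i=0: a_0=0, p_0 = 0*1 + 0 = 0, q_0 = 0*0 + 1 = 1.
  i=1: a_1=2, p_1 = 2*0 + 1 = 1, q_1 = 2*1 + 0 = 2.
  i=2: a_2=1, p_2 = 1*1 + 0 = 1, q_2 = 1*2 + 1 = 3.
  i=3: a_3=4, p_3 = 4*1 + 1 = 5, q_3 = 4*3 + 2 = 14.

0/1, 1/2, 1/3, 5/14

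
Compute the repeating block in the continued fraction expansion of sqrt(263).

[16; (4, 1, 1, 1, 1, 15, 1, 1, 1, 1, 4, 32)]

Write x_i = (sqrt(263) + m_i)/d_i with (m_0, d_0) = (0, 1). a_0 = floor(sqrt(263)) = 16, since 16^2 = 256 <= 263 < 289 = 17^2.
Iterate m_{i+1} = d_i*a_i - m_i, d_{i+1} = (263 - m_{i+1}^2)/d_i, a_{i+1} = floor((a_0 + m_{i+1})/d_{i+1}):
  m_1 = 1*16 - 0 = 16, d_1 = (263 - 16^2)/1 = 7/1 = 7, a_1 = floor((16 + 16)/7) = 4.
  m_2 = 7*4 - 16 = 12, d_2 = (263 - 12^2)/7 = 119/7 = 17, a_2 = floor((16 + 12)/17) = 1.
  m_3 = 17*1 - 12 = 5, d_3 = (263 - 5^2)/17 = 238/17 = 14, a_3 = floor((16 + 5)/14) = 1.
  m_4 = 14*1 - 5 = 9, d_4 = (263 - 9^2)/14 = 182/14 = 13, a_4 = floor((16 + 9)/13) = 1.
  m_5 = 13*1 - 9 = 4, d_5 = (263 - 4^2)/13 = 247/13 = 19, a_5 = floor((16 + 4)/19) = 1.
  m_6 = 19*1 - 4 = 15, d_6 = (263 - 15^2)/19 = 38/19 = 2, a_6 = floor((16 + 15)/2) = 15.
  m_7 = 2*15 - 15 = 15, d_7 = (263 - 15^2)/2 = 38/2 = 19, a_7 = floor((16 + 15)/19) = 1.
  m_8 = 19*1 - 15 = 4, d_8 = (263 - 4^2)/19 = 247/19 = 13, a_8 = floor((16 + 4)/13) = 1.
  m_9 = 13*1 - 4 = 9, d_9 = (263 - 9^2)/13 = 182/13 = 14, a_9 = floor((16 + 9)/14) = 1.
  m_10 = 14*1 - 9 = 5, d_10 = (263 - 5^2)/14 = 238/14 = 17, a_10 = floor((16 + 5)/17) = 1.
  m_11 = 17*1 - 5 = 12, d_11 = (263 - 12^2)/17 = 119/17 = 7, a_11 = floor((16 + 12)/7) = 4.
  m_12 = 7*4 - 12 = 16, d_12 = (263 - 16^2)/7 = 7/7 = 1, a_12 = floor((16 + 16)/1) = 32.
  m_13 = 1*32 - 16 = 16, d_13 = (263 - 16^2)/1 = 7/1 = 7: (m_13, d_13) = (m_1, d_1) = (16, 7), so from here the quotients repeat a_1, ..., a_12; the period length is 12.
Hence the expansion of sqrt(263) is a_0 = 16 followed by the repeating block 4, 1, 1, 1, 1, 15, 1, 1, 1, 1, 4, 32 (period 12).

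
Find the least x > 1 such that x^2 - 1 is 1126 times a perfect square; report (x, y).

First expand sqrt(1126) as a continued fraction. With x_i = (sqrt(1126) + m_i)/d_i and (m_0, d_0) = (0, 1): a_0 = floor(sqrt(1126)) = 33, since 33^2 = 1089 <= 1126 < 1156 = 34^2.
Iterate m_{i+1} = d_i*a_i - m_i, d_{i+1} = (1126 - m_{i+1}^2)/d_i, a_{i+1} = floor((a_0 + m_{i+1})/d_{i+1}):
  m_1 = 1*33 - 0 = 33, d_1 = (1126 - 33^2)/1 = 37/1 = 37, a_1 = floor((33 + 33)/37) = 1.
  m_2 = 37*1 - 33 = 4, d_2 = (1126 - 4^2)/37 = 1110/37 = 30, a_2 = floor((33 + 4)/30) = 1.
  m_3 = 30*1 - 4 = 26, d_3 = (1126 - 26^2)/30 = 450/30 = 15, a_3 = floor((33 + 26)/15) = 3.
  m_4 = 15*3 - 26 = 19, d_4 = (1126 - 19^2)/15 = 765/15 = 51, a_4 = floor((33 + 19)/51) = 1.
  m_5 = 51*1 - 19 = 32, d_5 = (1126 - 32^2)/51 = 102/51 = 2, a_5 = floor((33 + 32)/2) = 32.
  m_6 = 2*32 - 32 = 32, d_6 = (1126 - 32^2)/2 = 102/2 = 51, a_6 = floor((33 + 32)/51) = 1.
  m_7 = 51*1 - 32 = 19, d_7 = (1126 - 19^2)/51 = 765/51 = 15, a_7 = floor((33 + 19)/15) = 3.
  m_8 = 15*3 - 19 = 26, d_8 = (1126 - 26^2)/15 = 450/15 = 30, a_8 = floor((33 + 26)/30) = 1.
  m_9 = 30*1 - 26 = 4, d_9 = (1126 - 4^2)/30 = 1110/30 = 37, a_9 = floor((33 + 4)/37) = 1.
  m_10 = 37*1 - 4 = 33, d_10 = (1126 - 33^2)/37 = 37/37 = 1, a_10 = floor((33 + 33)/1) = 66.
  m_11 = 1*66 - 33 = 33, d_11 = (1126 - 33^2)/1 = 37/1 = 37: (m_11, d_11) = (m_1, d_1) = (33, 37), so from here the quotients repeat a_1, ..., a_10; the period length is 10.
So sqrt(1126) = [33; (1, 1, 3, 1, 32, 1, 3, 1, 1, 66)] with period length k = 10.
k is even, so the fundamental solution of x^2 - 1126y^2 = 1 is (p_{k-1}, q_{k-1}) = (p_9, q_9); compute convergents through index 9.
Convergents (p_i = a_i*p_{i-1} + p_{i-2}, q_i = a_i*q_{i-1} + q_{i-2} with p_{-2}=0, p_{-1}=1, q_{-2}=1, q_{-1}=0):
  i=0: a_0=33, p_0 = 33*1 + 0 = 33, q_0 = 33*0 + 1 = 1.
  i=1: a_1=1, p_1 = 1*33 + 1 = 34, q_1 = 1*1 + 0 = 1.
  i=2: a_2=1, p_2 = 1*34 + 33 = 67, q_2 = 1*1 + 1 = 2.
  i=3: a_3=3, p_3 = 3*67 + 34 = 235, q_3 = 3*2 + 1 = 7.
  i=4: a_4=1, p_4 = 1*235 + 67 = 302, q_4 = 1*7 + 2 = 9.
  i=5: a_5=32, p_5 = 32*302 + 235 = 9899, q_5 = 32*9 + 7 = 295.
  i=6: a_6=1, p_6 = 1*9899 + 302 = 10201, q_6 = 1*295 + 9 = 304.
  i=7: a_7=3, p_7 = 3*10201 + 9899 = 40502, q_7 = 3*304 + 295 = 1207.
  i=8: a_8=1, p_8 = 1*40502 + 10201 = 50703, q_8 = 1*1207 + 304 = 1511.
  i=9: a_9=1, p_9 = 1*50703 + 40502 = 91205, q_9 = 1*1511 + 1207 = 2718.
Check: 91205^2 - 1126*2718^2 = 8318352025 - 8318352024 = 1, so (x, y) = (91205, 2718) solves the equation, and by the theorem it is the least positive solution.

(x, y) = (91205, 2718)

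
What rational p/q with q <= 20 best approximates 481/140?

55/16

Expand x = 481/140 as a continued fraction with the Euclidean algorithm:
  481 = 3*140 + 61, so a_0 = 3.
  140 = 2*61 + 18, so a_1 = 2.
  61 = 3*18 + 7, so a_2 = 3.
  18 = 2*7 + 4, so a_3 = 2.
  7 = 1*4 + 3, so a_4 = 1.
  4 = 1*3 + 1, so a_5 = 1.
  3 = 3*1 + 0, so a_6 = 3.
so x = [3; 2, 3, 2, 1, 1, 3].
Convergents (p_i = a_i*p_{i-1} + p_{i-2}, q_i = a_i*q_{i-1} + q_{i-2} with p_{-2}=0, p_{-1}=1, q_{-2}=1, q_{-1}=0), until the denominator exceeds 20:
  i=0: a_0=3, p_0 = 3*1 + 0 = 3, q_0 = 3*0 + 1 = 1.
  i=1: a_1=2, p_1 = 2*3 + 1 = 7, q_1 = 2*1 + 0 = 2.
  i=2: a_2=3, p_2 = 3*7 + 3 = 24, q_2 = 3*2 + 1 = 7.
  i=3: a_3=2, p_3 = 2*24 + 7 = 55, q_3 = 2*7 + 2 = 16.
  i=4: a_4=1, p_4 = 1*55 + 24 = 79, q_4 = 1*16 + 7 = 23.
q_4 = 23 > 20, so the last convergent with denominator <= 20 is p_3/q_3 = 55/16.
The closest fraction with denominator <= 20 is either p_3/q_3 or the intermediate fraction (k*p_3 + p_2)/(k*q_3 + q_2) with the largest k >= 1 whose denominator stays <= 20; these approach x as k grows, and every other convergent or intermediate fraction in range is farther away.
Largest k: floor((20 - q_2)/q_3) = floor((20 - 7)/16) = 0.
Since k = 0, no intermediate fraction beyond p_3/q_3 has denominator <= 20, so the convergent 55/16 is the closest (its error is |481*16 - 55*140|/(140*16) = 4/2240).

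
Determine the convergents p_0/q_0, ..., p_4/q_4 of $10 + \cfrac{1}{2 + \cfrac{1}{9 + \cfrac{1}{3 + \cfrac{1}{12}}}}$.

Using the convergent recurrence p_i = a_i*p_{i-1} + p_{i-2}, q_i = a_i*q_{i-1} + q_{i-2} with p_{-2}=0, p_{-1}=1, q_{-2}=1, q_{-1}=0:
  i=0: a_0=10, p_0 = 10*1 + 0 = 10, q_0 = 10*0 + 1 = 1.
  i=1: a_1=2, p_1 = 2*10 + 1 = 21, q_1 = 2*1 + 0 = 2.
  i=2: a_2=9, p_2 = 9*21 + 10 = 199, q_2 = 9*2 + 1 = 19.
  i=3: a_3=3, p_3 = 3*199 + 21 = 618, q_3 = 3*19 + 2 = 59.
  i=4: a_4=12, p_4 = 12*618 + 199 = 7615, q_4 = 12*59 + 19 = 727.

10/1, 21/2, 199/19, 618/59, 7615/727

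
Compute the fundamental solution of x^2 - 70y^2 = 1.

(x, y) = (251, 30)

First expand sqrt(70) as a continued fraction. With x_i = (sqrt(70) + m_i)/d_i and (m_0, d_0) = (0, 1): a_0 = floor(sqrt(70)) = 8, since 8^2 = 64 <= 70 < 81 = 9^2.
Iterate m_{i+1} = d_i*a_i - m_i, d_{i+1} = (70 - m_{i+1}^2)/d_i, a_{i+1} = floor((a_0 + m_{i+1})/d_{i+1}):
  m_1 = 1*8 - 0 = 8, d_1 = (70 - 8^2)/1 = 6/1 = 6, a_1 = floor((8 + 8)/6) = 2.
  m_2 = 6*2 - 8 = 4, d_2 = (70 - 4^2)/6 = 54/6 = 9, a_2 = floor((8 + 4)/9) = 1.
  m_3 = 9*1 - 4 = 5, d_3 = (70 - 5^2)/9 = 45/9 = 5, a_3 = floor((8 + 5)/5) = 2.
  m_4 = 5*2 - 5 = 5, d_4 = (70 - 5^2)/5 = 45/5 = 9, a_4 = floor((8 + 5)/9) = 1.
  m_5 = 9*1 - 5 = 4, d_5 = (70 - 4^2)/9 = 54/9 = 6, a_5 = floor((8 + 4)/6) = 2.
  m_6 = 6*2 - 4 = 8, d_6 = (70 - 8^2)/6 = 6/6 = 1, a_6 = floor((8 + 8)/1) = 16.
  m_7 = 1*16 - 8 = 8, d_7 = (70 - 8^2)/1 = 6/1 = 6: (m_7, d_7) = (m_1, d_1) = (8, 6), so from here the quotients repeat a_1, ..., a_6; the period length is 6.
So sqrt(70) = [8; (2, 1, 2, 1, 2, 16)] with period length k = 6.
k is even, so the fundamental solution of x^2 - 70y^2 = 1 is (p_{k-1}, q_{k-1}) = (p_5, q_5); compute convergents through index 5.
Convergents (p_i = a_i*p_{i-1} + p_{i-2}, q_i = a_i*q_{i-1} + q_{i-2} with p_{-2}=0, p_{-1}=1, q_{-2}=1, q_{-1}=0):
  i=0: a_0=8, p_0 = 8*1 + 0 = 8, q_0 = 8*0 + 1 = 1.
  i=1: a_1=2, p_1 = 2*8 + 1 = 17, q_1 = 2*1 + 0 = 2.
  i=2: a_2=1, p_2 = 1*17 + 8 = 25, q_2 = 1*2 + 1 = 3.
  i=3: a_3=2, p_3 = 2*25 + 17 = 67, q_3 = 2*3 + 2 = 8.
  i=4: a_4=1, p_4 = 1*67 + 25 = 92, q_4 = 1*8 + 3 = 11.
  i=5: a_5=2, p_5 = 2*92 + 67 = 251, q_5 = 2*11 + 8 = 30.
Check: 251^2 - 70*30^2 = 63001 - 63000 = 1, so (x, y) = (251, 30) solves the equation, and by the theorem it is the least positive solution.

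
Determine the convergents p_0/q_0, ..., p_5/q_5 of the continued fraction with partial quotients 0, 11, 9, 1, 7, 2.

Using the convergent recurrence p_i = a_i*p_{i-1} + p_{i-2}, q_i = a_i*q_{i-1} + q_{i-2} with p_{-2}=0, p_{-1}=1, q_{-2}=1, q_{-1}=0:
  i=0: a_0=0, p_0 = 0*1 + 0 = 0, q_0 = 0*0 + 1 = 1.
  i=1: a_1=11, p_1 = 11*0 + 1 = 1, q_1 = 11*1 + 0 = 11.
  i=2: a_2=9, p_2 = 9*1 + 0 = 9, q_2 = 9*11 + 1 = 100.
  i=3: a_3=1, p_3 = 1*9 + 1 = 10, q_3 = 1*100 + 11 = 111.
  i=4: a_4=7, p_4 = 7*10 + 9 = 79, q_4 = 7*111 + 100 = 877.
  i=5: a_5=2, p_5 = 2*79 + 10 = 168, q_5 = 2*877 + 111 = 1865.

0/1, 1/11, 9/100, 10/111, 79/877, 168/1865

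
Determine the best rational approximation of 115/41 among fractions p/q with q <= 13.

Expand x = 115/41 as a continued fraction with the Euclidean algorithm:
  115 = 2*41 + 33, so a_0 = 2.
  41 = 1*33 + 8, so a_1 = 1.
  33 = 4*8 + 1, so a_2 = 4.
  8 = 8*1 + 0, so a_3 = 8.
so x = [2; 1, 4, 8].
Convergents (p_i = a_i*p_{i-1} + p_{i-2}, q_i = a_i*q_{i-1} + q_{i-2} with p_{-2}=0, p_{-1}=1, q_{-2}=1, q_{-1}=0), until the denominator exceeds 13:
  i=0: a_0=2, p_0 = 2*1 + 0 = 2, q_0 = 2*0 + 1 = 1.
  i=1: a_1=1, p_1 = 1*2 + 1 = 3, q_1 = 1*1 + 0 = 1.
  i=2: a_2=4, p_2 = 4*3 + 2 = 14, q_2 = 4*1 + 1 = 5.
  i=3: a_3=8, p_3 = 8*14 + 3 = 115, q_3 = 8*5 + 1 = 41.
q_3 = 41 > 13, so the last convergent with denominator <= 13 is p_2/q_2 = 14/5.
The closest fraction with denominator <= 13 is either p_2/q_2 or the intermediate fraction (k*p_2 + p_1)/(k*q_2 + q_1) with the largest k >= 1 whose denominator stays <= 13; these approach x as k grows, and every other convergent or intermediate fraction in range is farther away.
Largest k: floor((13 - q_1)/q_2) = floor((13 - 1)/5) = 2.
That gives (2*14 + 3)/(2*5 + 1) = 31/11.
Compare the errors: |x - 14/5| = |115*5 - 14*41|/(41*5) = 1/205, and |x - 31/11| = |115*11 - 31*41|/(41*11) = 6/451.
Cross-multiplying, 1*451 = 451 < 1230 = 6*205, so 1/205 is smaller: the convergent 14/5 is closer to x than 31/11.

14/5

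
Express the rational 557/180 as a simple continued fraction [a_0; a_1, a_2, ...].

[3; 10, 1, 1, 2, 3]

Run the Euclidean algorithm on 557 and 180; the successive quotients are the partial quotients a_0, a_1, ... (each step inverts the fractional part left over by the previous one):
  557 = 3*180 + 17, so a_0 = 3.
  180 = 10*17 + 10, so a_1 = 10.
  17 = 1*10 + 7, so a_2 = 1.
  10 = 1*7 + 3, so a_3 = 1.
  7 = 2*3 + 1, so a_4 = 2.
  3 = 3*1 + 0, so a_5 = 3.
The remainder reaches 0 after 6 divisions, so the expansion has 6 partial quotients, read off in order.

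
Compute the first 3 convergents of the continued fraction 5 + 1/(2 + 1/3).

5/1, 11/2, 38/7

Using the convergent recurrence p_i = a_i*p_{i-1} + p_{i-2}, q_i = a_i*q_{i-1} + q_{i-2} with p_{-2}=0, p_{-1}=1, q_{-2}=1, q_{-1}=0:
  i=0: a_0=5, p_0 = 5*1 + 0 = 5, q_0 = 5*0 + 1 = 1.
  i=1: a_1=2, p_1 = 2*5 + 1 = 11, q_1 = 2*1 + 0 = 2.
  i=2: a_2=3, p_2 = 3*11 + 5 = 38, q_2 = 3*2 + 1 = 7.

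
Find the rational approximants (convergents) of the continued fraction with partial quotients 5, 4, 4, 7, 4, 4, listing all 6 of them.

Using the convergent recurrence p_i = a_i*p_{i-1} + p_{i-2}, q_i = a_i*q_{i-1} + q_{i-2} with p_{-2}=0, p_{-1}=1, q_{-2}=1, q_{-1}=0:
  i=0: a_0=5, p_0 = 5*1 + 0 = 5, q_0 = 5*0 + 1 = 1.
  i=1: a_1=4, p_1 = 4*5 + 1 = 21, q_1 = 4*1 + 0 = 4.
  i=2: a_2=4, p_2 = 4*21 + 5 = 89, q_2 = 4*4 + 1 = 17.
  i=3: a_3=7, p_3 = 7*89 + 21 = 644, q_3 = 7*17 + 4 = 123.
  i=4: a_4=4, p_4 = 4*644 + 89 = 2665, q_4 = 4*123 + 17 = 509.
  i=5: a_5=4, p_5 = 4*2665 + 644 = 11304, q_5 = 4*509 + 123 = 2159.

5/1, 21/4, 89/17, 644/123, 2665/509, 11304/2159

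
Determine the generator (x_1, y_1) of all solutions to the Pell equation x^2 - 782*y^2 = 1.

First expand sqrt(782) as a continued fraction. With x_i = (sqrt(782) + m_i)/d_i and (m_0, d_0) = (0, 1): a_0 = floor(sqrt(782)) = 27, since 27^2 = 729 <= 782 < 784 = 28^2.
Iterate m_{i+1} = d_i*a_i - m_i, d_{i+1} = (782 - m_{i+1}^2)/d_i, a_{i+1} = floor((a_0 + m_{i+1})/d_{i+1}):
  m_1 = 1*27 - 0 = 27, d_1 = (782 - 27^2)/1 = 53/1 = 53, a_1 = floor((27 + 27)/53) = 1.
  m_2 = 53*1 - 27 = 26, d_2 = (782 - 26^2)/53 = 106/53 = 2, a_2 = floor((27 + 26)/2) = 26.
  m_3 = 2*26 - 26 = 26, d_3 = (782 - 26^2)/2 = 106/2 = 53, a_3 = floor((27 + 26)/53) = 1.
  m_4 = 53*1 - 26 = 27, d_4 = (782 - 27^2)/53 = 53/53 = 1, a_4 = floor((27 + 27)/1) = 54.
  m_5 = 1*54 - 27 = 27, d_5 = (782 - 27^2)/1 = 53/1 = 53: (m_5, d_5) = (m_1, d_1) = (27, 53), so from here the quotients repeat a_1, ..., a_4; the period length is 4.
So sqrt(782) = [27; (1, 26, 1, 54)] with period length k = 4.
k is even, so the fundamental solution of x^2 - 782y^2 = 1 is (p_{k-1}, q_{k-1}) = (p_3, q_3); compute convergents through index 3.
Convergents (p_i = a_i*p_{i-1} + p_{i-2}, q_i = a_i*q_{i-1} + q_{i-2} with p_{-2}=0, p_{-1}=1, q_{-2}=1, q_{-1}=0):
  i=0: a_0=27, p_0 = 27*1 + 0 = 27, q_0 = 27*0 + 1 = 1.
  i=1: a_1=1, p_1 = 1*27 + 1 = 28, q_1 = 1*1 + 0 = 1.
  i=2: a_2=26, p_2 = 26*28 + 27 = 755, q_2 = 26*1 + 1 = 27.
  i=3: a_3=1, p_3 = 1*755 + 28 = 783, q_3 = 1*27 + 1 = 28.
Check: 783^2 - 782*28^2 = 613089 - 613088 = 1, so (x, y) = (783, 28) solves the equation, and by the theorem it is the least positive solution.

(x, y) = (783, 28)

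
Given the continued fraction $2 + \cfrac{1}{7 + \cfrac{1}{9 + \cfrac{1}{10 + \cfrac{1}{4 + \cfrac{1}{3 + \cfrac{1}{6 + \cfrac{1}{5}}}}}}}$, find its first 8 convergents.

Using the convergent recurrence p_i = a_i*p_{i-1} + p_{i-2}, q_i = a_i*q_{i-1} + q_{i-2} with p_{-2}=0, p_{-1}=1, q_{-2}=1, q_{-1}=0:
  i=0: a_0=2, p_0 = 2*1 + 0 = 2, q_0 = 2*0 + 1 = 1.
  i=1: a_1=7, p_1 = 7*2 + 1 = 15, q_1 = 7*1 + 0 = 7.
  i=2: a_2=9, p_2 = 9*15 + 2 = 137, q_2 = 9*7 + 1 = 64.
  i=3: a_3=10, p_3 = 10*137 + 15 = 1385, q_3 = 10*64 + 7 = 647.
  i=4: a_4=4, p_4 = 4*1385 + 137 = 5677, q_4 = 4*647 + 64 = 2652.
  i=5: a_5=3, p_5 = 3*5677 + 1385 = 18416, q_5 = 3*2652 + 647 = 8603.
  i=6: a_6=6, p_6 = 6*18416 + 5677 = 116173, q_6 = 6*8603 + 2652 = 54270.
  i=7: a_7=5, p_7 = 5*116173 + 18416 = 599281, q_7 = 5*54270 + 8603 = 279953.

2/1, 15/7, 137/64, 1385/647, 5677/2652, 18416/8603, 116173/54270, 599281/279953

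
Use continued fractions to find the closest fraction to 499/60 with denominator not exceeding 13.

Expand x = 499/60 as a continued fraction with the Euclidean algorithm:
  499 = 8*60 + 19, so a_0 = 8.
  60 = 3*19 + 3, so a_1 = 3.
  19 = 6*3 + 1, so a_2 = 6.
  3 = 3*1 + 0, so a_3 = 3.
so x = [8; 3, 6, 3].
Convergents (p_i = a_i*p_{i-1} + p_{i-2}, q_i = a_i*q_{i-1} + q_{i-2} with p_{-2}=0, p_{-1}=1, q_{-2}=1, q_{-1}=0), until the denominator exceeds 13:
  i=0: a_0=8, p_0 = 8*1 + 0 = 8, q_0 = 8*0 + 1 = 1.
  i=1: a_1=3, p_1 = 3*8 + 1 = 25, q_1 = 3*1 + 0 = 3.
  i=2: a_2=6, p_2 = 6*25 + 8 = 158, q_2 = 6*3 + 1 = 19.
q_2 = 19 > 13, so the last convergent with denominator <= 13 is p_1/q_1 = 25/3.
The closest fraction with denominator <= 13 is either p_1/q_1 or the intermediate fraction (k*p_1 + p_0)/(k*q_1 + q_0) with the largest k >= 1 whose denominator stays <= 13; these approach x as k grows, and every other convergent or intermediate fraction in range is farther away.
Largest k: floor((13 - q_0)/q_1) = floor((13 - 1)/3) = 4.
That gives (4*25 + 8)/(4*3 + 1) = 108/13.
Compare the errors: |x - 25/3| = |499*3 - 25*60|/(60*3) = 3/180, and |x - 108/13| = |499*13 - 108*60|/(60*13) = 7/780.
Cross-multiplying, 7*180 = 1260 < 2340 = 3*780, so 7/780 is smaller: the intermediate fraction 108/13 is closer to x than 25/3.

108/13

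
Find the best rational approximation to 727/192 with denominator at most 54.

53/14

Expand x = 727/192 as a continued fraction with the Euclidean algorithm:
  727 = 3*192 + 151, so a_0 = 3.
  192 = 1*151 + 41, so a_1 = 1.
  151 = 3*41 + 28, so a_2 = 3.
  41 = 1*28 + 13, so a_3 = 1.
  28 = 2*13 + 2, so a_4 = 2.
  13 = 6*2 + 1, so a_5 = 6.
  2 = 2*1 + 0, so a_6 = 2.
so x = [3; 1, 3, 1, 2, 6, 2].
Convergents (p_i = a_i*p_{i-1} + p_{i-2}, q_i = a_i*q_{i-1} + q_{i-2} with p_{-2}=0, p_{-1}=1, q_{-2}=1, q_{-1}=0), until the denominator exceeds 54:
  i=0: a_0=3, p_0 = 3*1 + 0 = 3, q_0 = 3*0 + 1 = 1.
  i=1: a_1=1, p_1 = 1*3 + 1 = 4, q_1 = 1*1 + 0 = 1.
  i=2: a_2=3, p_2 = 3*4 + 3 = 15, q_2 = 3*1 + 1 = 4.
  i=3: a_3=1, p_3 = 1*15 + 4 = 19, q_3 = 1*4 + 1 = 5.
  i=4: a_4=2, p_4 = 2*19 + 15 = 53, q_4 = 2*5 + 4 = 14.
  i=5: a_5=6, p_5 = 6*53 + 19 = 337, q_5 = 6*14 + 5 = 89.
q_5 = 89 > 54, so the last convergent with denominator <= 54 is p_4/q_4 = 53/14.
The closest fraction with denominator <= 54 is either p_4/q_4 or the intermediate fraction (k*p_4 + p_3)/(k*q_4 + q_3) with the largest k >= 1 whose denominator stays <= 54; these approach x as k grows, and every other convergent or intermediate fraction in range is farther away.
Largest k: floor((54 - q_3)/q_4) = floor((54 - 5)/14) = 3.
That gives (3*53 + 19)/(3*14 + 5) = 178/47.
Compare the errors: |x - 53/14| = |727*14 - 53*192|/(192*14) = 2/2688, and |x - 178/47| = |727*47 - 178*192|/(192*47) = 7/9024.
Cross-multiplying, 2*9024 = 18048 < 18816 = 7*2688, so 2/2688 is smaller: the convergent 53/14 is closer to x than 178/47.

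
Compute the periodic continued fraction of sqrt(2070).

[45; (2, 90)]

Write x_i = (sqrt(2070) + m_i)/d_i with (m_0, d_0) = (0, 1). a_0 = floor(sqrt(2070)) = 45, since 45^2 = 2025 <= 2070 < 2116 = 46^2.
Iterate m_{i+1} = d_i*a_i - m_i, d_{i+1} = (2070 - m_{i+1}^2)/d_i, a_{i+1} = floor((a_0 + m_{i+1})/d_{i+1}):
  m_1 = 1*45 - 0 = 45, d_1 = (2070 - 45^2)/1 = 45/1 = 45, a_1 = floor((45 + 45)/45) = 2.
  m_2 = 45*2 - 45 = 45, d_2 = (2070 - 45^2)/45 = 45/45 = 1, a_2 = floor((45 + 45)/1) = 90.
  m_3 = 1*90 - 45 = 45, d_3 = (2070 - 45^2)/1 = 45/1 = 45: (m_3, d_3) = (m_1, d_1) = (45, 45), so from here the quotients repeat a_1, a_2; the period length is 2.
Hence the expansion of sqrt(2070) is a_0 = 45 followed by the repeating block 2, 90 (period 2).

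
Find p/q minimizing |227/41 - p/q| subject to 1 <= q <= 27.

72/13

Expand x = 227/41 as a continued fraction with the Euclidean algorithm:
  227 = 5*41 + 22, so a_0 = 5.
  41 = 1*22 + 19, so a_1 = 1.
  22 = 1*19 + 3, so a_2 = 1.
  19 = 6*3 + 1, so a_3 = 6.
  3 = 3*1 + 0, so a_4 = 3.
so x = [5; 1, 1, 6, 3].
Convergents (p_i = a_i*p_{i-1} + p_{i-2}, q_i = a_i*q_{i-1} + q_{i-2} with p_{-2}=0, p_{-1}=1, q_{-2}=1, q_{-1}=0), until the denominator exceeds 27:
  i=0: a_0=5, p_0 = 5*1 + 0 = 5, q_0 = 5*0 + 1 = 1.
  i=1: a_1=1, p_1 = 1*5 + 1 = 6, q_1 = 1*1 + 0 = 1.
  i=2: a_2=1, p_2 = 1*6 + 5 = 11, q_2 = 1*1 + 1 = 2.
  i=3: a_3=6, p_3 = 6*11 + 6 = 72, q_3 = 6*2 + 1 = 13.
  i=4: a_4=3, p_4 = 3*72 + 11 = 227, q_4 = 3*13 + 2 = 41.
q_4 = 41 > 27, so the last convergent with denominator <= 27 is p_3/q_3 = 72/13.
The closest fraction with denominator <= 27 is either p_3/q_3 or the intermediate fraction (k*p_3 + p_2)/(k*q_3 + q_2) with the largest k >= 1 whose denominator stays <= 27; these approach x as k grows, and every other convergent or intermediate fraction in range is farther away.
Largest k: floor((27 - q_2)/q_3) = floor((27 - 2)/13) = 1.
That gives (1*72 + 11)/(1*13 + 2) = 83/15.
Compare the errors: |x - 72/13| = |227*13 - 72*41|/(41*13) = 1/533, and |x - 83/15| = |227*15 - 83*41|/(41*15) = 2/615.
Cross-multiplying, 1*615 = 615 < 1066 = 2*533, so 1/533 is smaller: the convergent 72/13 is closer to x than 83/15.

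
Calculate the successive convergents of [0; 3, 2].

0/1, 1/3, 2/7

Using the convergent recurrence p_i = a_i*p_{i-1} + p_{i-2}, q_i = a_i*q_{i-1} + q_{i-2} with p_{-2}=0, p_{-1}=1, q_{-2}=1, q_{-1}=0:
  i=0: a_0=0, p_0 = 0*1 + 0 = 0, q_0 = 0*0 + 1 = 1.
  i=1: a_1=3, p_1 = 3*0 + 1 = 1, q_1 = 3*1 + 0 = 3.
  i=2: a_2=2, p_2 = 2*1 + 0 = 2, q_2 = 2*3 + 1 = 7.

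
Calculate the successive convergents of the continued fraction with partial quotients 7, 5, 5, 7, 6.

Using the convergent recurrence p_i = a_i*p_{i-1} + p_{i-2}, q_i = a_i*q_{i-1} + q_{i-2} with p_{-2}=0, p_{-1}=1, q_{-2}=1, q_{-1}=0:
  i=0: a_0=7, p_0 = 7*1 + 0 = 7, q_0 = 7*0 + 1 = 1.
  i=1: a_1=5, p_1 = 5*7 + 1 = 36, q_1 = 5*1 + 0 = 5.
  i=2: a_2=5, p_2 = 5*36 + 7 = 187, q_2 = 5*5 + 1 = 26.
  i=3: a_3=7, p_3 = 7*187 + 36 = 1345, q_3 = 7*26 + 5 = 187.
  i=4: a_4=6, p_4 = 6*1345 + 187 = 8257, q_4 = 6*187 + 26 = 1148.

7/1, 36/5, 187/26, 1345/187, 8257/1148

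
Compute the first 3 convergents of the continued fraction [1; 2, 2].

Using the convergent recurrence p_i = a_i*p_{i-1} + p_{i-2}, q_i = a_i*q_{i-1} + q_{i-2} with p_{-2}=0, p_{-1}=1, q_{-2}=1, q_{-1}=0:
  i=0: a_0=1, p_0 = 1*1 + 0 = 1, q_0 = 1*0 + 1 = 1.
  i=1: a_1=2, p_1 = 2*1 + 1 = 3, q_1 = 2*1 + 0 = 2.
  i=2: a_2=2, p_2 = 2*3 + 1 = 7, q_2 = 2*2 + 1 = 5.

1/1, 3/2, 7/5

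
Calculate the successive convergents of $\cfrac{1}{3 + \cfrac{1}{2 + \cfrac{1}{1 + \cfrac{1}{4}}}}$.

0/1, 1/3, 2/7, 3/10, 14/47

Using the convergent recurrence p_i = a_i*p_{i-1} + p_{i-2}, q_i = a_i*q_{i-1} + q_{i-2} with p_{-2}=0, p_{-1}=1, q_{-2}=1, q_{-1}=0:
  i=0: a_0=0, p_0 = 0*1 + 0 = 0, q_0 = 0*0 + 1 = 1.
  i=1: a_1=3, p_1 = 3*0 + 1 = 1, q_1 = 3*1 + 0 = 3.
  i=2: a_2=2, p_2 = 2*1 + 0 = 2, q_2 = 2*3 + 1 = 7.
  i=3: a_3=1, p_3 = 1*2 + 1 = 3, q_3 = 1*7 + 3 = 10.
  i=4: a_4=4, p_4 = 4*3 + 2 = 14, q_4 = 4*10 + 7 = 47.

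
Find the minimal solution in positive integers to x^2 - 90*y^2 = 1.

(x, y) = (19, 2)

First expand sqrt(90) as a continued fraction. With x_i = (sqrt(90) + m_i)/d_i and (m_0, d_0) = (0, 1): a_0 = floor(sqrt(90)) = 9, since 9^2 = 81 <= 90 < 100 = 10^2.
Iterate m_{i+1} = d_i*a_i - m_i, d_{i+1} = (90 - m_{i+1}^2)/d_i, a_{i+1} = floor((a_0 + m_{i+1})/d_{i+1}):
  m_1 = 1*9 - 0 = 9, d_1 = (90 - 9^2)/1 = 9/1 = 9, a_1 = floor((9 + 9)/9) = 2.
  m_2 = 9*2 - 9 = 9, d_2 = (90 - 9^2)/9 = 9/9 = 1, a_2 = floor((9 + 9)/1) = 18.
  m_3 = 1*18 - 9 = 9, d_3 = (90 - 9^2)/1 = 9/1 = 9: (m_3, d_3) = (m_1, d_1) = (9, 9), so from here the quotients repeat a_1, a_2; the period length is 2.
So sqrt(90) = [9; (2, 18)] with period length k = 2.
k is even, so the fundamental solution of x^2 - 90y^2 = 1 is (p_{k-1}, q_{k-1}) = (p_1, q_1); compute convergents through index 1.
Convergents (p_i = a_i*p_{i-1} + p_{i-2}, q_i = a_i*q_{i-1} + q_{i-2} with p_{-2}=0, p_{-1}=1, q_{-2}=1, q_{-1}=0):
  i=0: a_0=9, p_0 = 9*1 + 0 = 9, q_0 = 9*0 + 1 = 1.
  i=1: a_1=2, p_1 = 2*9 + 1 = 19, q_1 = 2*1 + 0 = 2.
Check: 19^2 - 90*2^2 = 361 - 360 = 1, so (x, y) = (19, 2) solves the equation, and by the theorem it is the least positive solution.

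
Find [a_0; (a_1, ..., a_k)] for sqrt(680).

Write x_i = (sqrt(680) + m_i)/d_i with (m_0, d_0) = (0, 1). a_0 = floor(sqrt(680)) = 26, since 26^2 = 676 <= 680 < 729 = 27^2.
Iterate m_{i+1} = d_i*a_i - m_i, d_{i+1} = (680 - m_{i+1}^2)/d_i, a_{i+1} = floor((a_0 + m_{i+1})/d_{i+1}):
  m_1 = 1*26 - 0 = 26, d_1 = (680 - 26^2)/1 = 4/1 = 4, a_1 = floor((26 + 26)/4) = 13.
  m_2 = 4*13 - 26 = 26, d_2 = (680 - 26^2)/4 = 4/4 = 1, a_2 = floor((26 + 26)/1) = 52.
  m_3 = 1*52 - 26 = 26, d_3 = (680 - 26^2)/1 = 4/1 = 4: (m_3, d_3) = (m_1, d_1) = (26, 4), so from here the quotients repeat a_1, a_2; the period length is 2.
Hence the expansion of sqrt(680) is a_0 = 26 followed by the repeating block 13, 52 (period 2).

[26; (13, 52)]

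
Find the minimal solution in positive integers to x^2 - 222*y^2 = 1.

(x, y) = (149, 10)

First expand sqrt(222) as a continued fraction. With x_i = (sqrt(222) + m_i)/d_i and (m_0, d_0) = (0, 1): a_0 = floor(sqrt(222)) = 14, since 14^2 = 196 <= 222 < 225 = 15^2.
Iterate m_{i+1} = d_i*a_i - m_i, d_{i+1} = (222 - m_{i+1}^2)/d_i, a_{i+1} = floor((a_0 + m_{i+1})/d_{i+1}):
  m_1 = 1*14 - 0 = 14, d_1 = (222 - 14^2)/1 = 26/1 = 26, a_1 = floor((14 + 14)/26) = 1.
  m_2 = 26*1 - 14 = 12, d_2 = (222 - 12^2)/26 = 78/26 = 3, a_2 = floor((14 + 12)/3) = 8.
  m_3 = 3*8 - 12 = 12, d_3 = (222 - 12^2)/3 = 78/3 = 26, a_3 = floor((14 + 12)/26) = 1.
  m_4 = 26*1 - 12 = 14, d_4 = (222 - 14^2)/26 = 26/26 = 1, a_4 = floor((14 + 14)/1) = 28.
  m_5 = 1*28 - 14 = 14, d_5 = (222 - 14^2)/1 = 26/1 = 26: (m_5, d_5) = (m_1, d_1) = (14, 26), so from here the quotients repeat a_1, ..., a_4; the period length is 4.
So sqrt(222) = [14; (1, 8, 1, 28)] with period length k = 4.
k is even, so the fundamental solution of x^2 - 222y^2 = 1 is (p_{k-1}, q_{k-1}) = (p_3, q_3); compute convergents through index 3.
Convergents (p_i = a_i*p_{i-1} + p_{i-2}, q_i = a_i*q_{i-1} + q_{i-2} with p_{-2}=0, p_{-1}=1, q_{-2}=1, q_{-1}=0):
  i=0: a_0=14, p_0 = 14*1 + 0 = 14, q_0 = 14*0 + 1 = 1.
  i=1: a_1=1, p_1 = 1*14 + 1 = 15, q_1 = 1*1 + 0 = 1.
  i=2: a_2=8, p_2 = 8*15 + 14 = 134, q_2 = 8*1 + 1 = 9.
  i=3: a_3=1, p_3 = 1*134 + 15 = 149, q_3 = 1*9 + 1 = 10.
Check: 149^2 - 222*10^2 = 22201 - 22200 = 1, so (x, y) = (149, 10) solves the equation, and by the theorem it is the least positive solution.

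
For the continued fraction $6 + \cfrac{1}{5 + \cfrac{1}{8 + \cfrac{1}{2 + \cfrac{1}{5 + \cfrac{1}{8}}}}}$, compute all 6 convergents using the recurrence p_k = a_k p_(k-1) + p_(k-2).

Using the convergent recurrence p_i = a_i*p_{i-1} + p_{i-2}, q_i = a_i*q_{i-1} + q_{i-2} with p_{-2}=0, p_{-1}=1, q_{-2}=1, q_{-1}=0:
  i=0: a_0=6, p_0 = 6*1 + 0 = 6, q_0 = 6*0 + 1 = 1.
  i=1: a_1=5, p_1 = 5*6 + 1 = 31, q_1 = 5*1 + 0 = 5.
  i=2: a_2=8, p_2 = 8*31 + 6 = 254, q_2 = 8*5 + 1 = 41.
  i=3: a_3=2, p_3 = 2*254 + 31 = 539, q_3 = 2*41 + 5 = 87.
  i=4: a_4=5, p_4 = 5*539 + 254 = 2949, q_4 = 5*87 + 41 = 476.
  i=5: a_5=8, p_5 = 8*2949 + 539 = 24131, q_5 = 8*476 + 87 = 3895.

6/1, 31/5, 254/41, 539/87, 2949/476, 24131/3895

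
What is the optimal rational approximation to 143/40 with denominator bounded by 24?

25/7

Expand x = 143/40 as a continued fraction with the Euclidean algorithm:
  143 = 3*40 + 23, so a_0 = 3.
  40 = 1*23 + 17, so a_1 = 1.
  23 = 1*17 + 6, so a_2 = 1.
  17 = 2*6 + 5, so a_3 = 2.
  6 = 1*5 + 1, so a_4 = 1.
  5 = 5*1 + 0, so a_5 = 5.
so x = [3; 1, 1, 2, 1, 5].
Convergents (p_i = a_i*p_{i-1} + p_{i-2}, q_i = a_i*q_{i-1} + q_{i-2} with p_{-2}=0, p_{-1}=1, q_{-2}=1, q_{-1}=0), until the denominator exceeds 24:
  i=0: a_0=3, p_0 = 3*1 + 0 = 3, q_0 = 3*0 + 1 = 1.
  i=1: a_1=1, p_1 = 1*3 + 1 = 4, q_1 = 1*1 + 0 = 1.
  i=2: a_2=1, p_2 = 1*4 + 3 = 7, q_2 = 1*1 + 1 = 2.
  i=3: a_3=2, p_3 = 2*7 + 4 = 18, q_3 = 2*2 + 1 = 5.
  i=4: a_4=1, p_4 = 1*18 + 7 = 25, q_4 = 1*5 + 2 = 7.
  i=5: a_5=5, p_5 = 5*25 + 18 = 143, q_5 = 5*7 + 5 = 40.
q_5 = 40 > 24, so the last convergent with denominator <= 24 is p_4/q_4 = 25/7.
The closest fraction with denominator <= 24 is either p_4/q_4 or the intermediate fraction (k*p_4 + p_3)/(k*q_4 + q_3) with the largest k >= 1 whose denominator stays <= 24; these approach x as k grows, and every other convergent or intermediate fraction in range is farther away.
Largest k: floor((24 - q_3)/q_4) = floor((24 - 5)/7) = 2.
That gives (2*25 + 18)/(2*7 + 5) = 68/19.
Compare the errors: |x - 25/7| = |143*7 - 25*40|/(40*7) = 1/280, and |x - 68/19| = |143*19 - 68*40|/(40*19) = 3/760.
Cross-multiplying, 1*760 = 760 < 840 = 3*280, so 1/280 is smaller: the convergent 25/7 is closer to x than 68/19.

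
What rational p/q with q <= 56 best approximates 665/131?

66/13

Expand x = 665/131 as a continued fraction with the Euclidean algorithm:
  665 = 5*131 + 10, so a_0 = 5.
  131 = 13*10 + 1, so a_1 = 13.
  10 = 10*1 + 0, so a_2 = 10.
so x = [5; 13, 10].
Convergents (p_i = a_i*p_{i-1} + p_{i-2}, q_i = a_i*q_{i-1} + q_{i-2} with p_{-2}=0, p_{-1}=1, q_{-2}=1, q_{-1}=0), until the denominator exceeds 56:
  i=0: a_0=5, p_0 = 5*1 + 0 = 5, q_0 = 5*0 + 1 = 1.
  i=1: a_1=13, p_1 = 13*5 + 1 = 66, q_1 = 13*1 + 0 = 13.
  i=2: a_2=10, p_2 = 10*66 + 5 = 665, q_2 = 10*13 + 1 = 131.
q_2 = 131 > 56, so the last convergent with denominator <= 56 is p_1/q_1 = 66/13.
The closest fraction with denominator <= 56 is either p_1/q_1 or the intermediate fraction (k*p_1 + p_0)/(k*q_1 + q_0) with the largest k >= 1 whose denominator stays <= 56; these approach x as k grows, and every other convergent or intermediate fraction in range is farther away.
Largest k: floor((56 - q_0)/q_1) = floor((56 - 1)/13) = 4.
That gives (4*66 + 5)/(4*13 + 1) = 269/53.
Compare the errors: |x - 66/13| = |665*13 - 66*131|/(131*13) = 1/1703, and |x - 269/53| = |665*53 - 269*131|/(131*53) = 6/6943.
Cross-multiplying, 1*6943 = 6943 < 10218 = 6*1703, so 1/1703 is smaller: the convergent 66/13 is closer to x than 269/53.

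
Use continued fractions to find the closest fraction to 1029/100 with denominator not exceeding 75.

710/69

Expand x = 1029/100 as a continued fraction with the Euclidean algorithm:
  1029 = 10*100 + 29, so a_0 = 10.
  100 = 3*29 + 13, so a_1 = 3.
  29 = 2*13 + 3, so a_2 = 2.
  13 = 4*3 + 1, so a_3 = 4.
  3 = 3*1 + 0, so a_4 = 3.
so x = [10; 3, 2, 4, 3].
Convergents (p_i = a_i*p_{i-1} + p_{i-2}, q_i = a_i*q_{i-1} + q_{i-2} with p_{-2}=0, p_{-1}=1, q_{-2}=1, q_{-1}=0), until the denominator exceeds 75:
  i=0: a_0=10, p_0 = 10*1 + 0 = 10, q_0 = 10*0 + 1 = 1.
  i=1: a_1=3, p_1 = 3*10 + 1 = 31, q_1 = 3*1 + 0 = 3.
  i=2: a_2=2, p_2 = 2*31 + 10 = 72, q_2 = 2*3 + 1 = 7.
  i=3: a_3=4, p_3 = 4*72 + 31 = 319, q_3 = 4*7 + 3 = 31.
  i=4: a_4=3, p_4 = 3*319 + 72 = 1029, q_4 = 3*31 + 7 = 100.
q_4 = 100 > 75, so the last convergent with denominator <= 75 is p_3/q_3 = 319/31.
The closest fraction with denominator <= 75 is either p_3/q_3 or the intermediate fraction (k*p_3 + p_2)/(k*q_3 + q_2) with the largest k >= 1 whose denominator stays <= 75; these approach x as k grows, and every other convergent or intermediate fraction in range is farther away.
Largest k: floor((75 - q_2)/q_3) = floor((75 - 7)/31) = 2.
That gives (2*319 + 72)/(2*31 + 7) = 710/69.
Compare the errors: |x - 319/31| = |1029*31 - 319*100|/(100*31) = 1/3100, and |x - 710/69| = |1029*69 - 710*100|/(100*69) = 1/6900.
Cross-multiplying, 1*3100 = 3100 < 6900 = 1*6900, so 1/6900 is smaller: the intermediate fraction 710/69 is closer to x than 319/31.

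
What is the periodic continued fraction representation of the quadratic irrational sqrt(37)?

[6; (12)]

Write x_i = (sqrt(37) + m_i)/d_i with (m_0, d_0) = (0, 1). a_0 = floor(sqrt(37)) = 6, since 6^2 = 36 <= 37 < 49 = 7^2.
Iterate m_{i+1} = d_i*a_i - m_i, d_{i+1} = (37 - m_{i+1}^2)/d_i, a_{i+1} = floor((a_0 + m_{i+1})/d_{i+1}):
  m_1 = 1*6 - 0 = 6, d_1 = (37 - 6^2)/1 = 1/1 = 1, a_1 = floor((6 + 6)/1) = 12.
  m_2 = 1*12 - 6 = 6, d_2 = (37 - 6^2)/1 = 1/1 = 1: (m_2, d_2) = (m_1, d_1) = (6, 1), so from here the quotient a_1 repeats; the period length is 1.
Hence the expansion of sqrt(37) is a_0 = 6 followed by the repeating block 12 (period 1).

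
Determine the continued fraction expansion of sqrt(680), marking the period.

Write x_i = (sqrt(680) + m_i)/d_i with (m_0, d_0) = (0, 1). a_0 = floor(sqrt(680)) = 26, since 26^2 = 676 <= 680 < 729 = 27^2.
Iterate m_{i+1} = d_i*a_i - m_i, d_{i+1} = (680 - m_{i+1}^2)/d_i, a_{i+1} = floor((a_0 + m_{i+1})/d_{i+1}):
  m_1 = 1*26 - 0 = 26, d_1 = (680 - 26^2)/1 = 4/1 = 4, a_1 = floor((26 + 26)/4) = 13.
  m_2 = 4*13 - 26 = 26, d_2 = (680 - 26^2)/4 = 4/4 = 1, a_2 = floor((26 + 26)/1) = 52.
  m_3 = 1*52 - 26 = 26, d_3 = (680 - 26^2)/1 = 4/1 = 4: (m_3, d_3) = (m_1, d_1) = (26, 4), so from here the quotients repeat a_1, a_2; the period length is 2.
Hence the expansion of sqrt(680) is a_0 = 26 followed by the repeating block 13, 52 (period 2).

[26; (13, 52)]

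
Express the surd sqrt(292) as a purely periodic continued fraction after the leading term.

Write x_i = (sqrt(292) + m_i)/d_i with (m_0, d_0) = (0, 1). a_0 = floor(sqrt(292)) = 17, since 17^2 = 289 <= 292 < 324 = 18^2.
Iterate m_{i+1} = d_i*a_i - m_i, d_{i+1} = (292 - m_{i+1}^2)/d_i, a_{i+1} = floor((a_0 + m_{i+1})/d_{i+1}):
  m_1 = 1*17 - 0 = 17, d_1 = (292 - 17^2)/1 = 3/1 = 3, a_1 = floor((17 + 17)/3) = 11.
  m_2 = 3*11 - 17 = 16, d_2 = (292 - 16^2)/3 = 36/3 = 12, a_2 = floor((17 + 16)/12) = 2.
  m_3 = 12*2 - 16 = 8, d_3 = (292 - 8^2)/12 = 228/12 = 19, a_3 = floor((17 + 8)/19) = 1.
  m_4 = 19*1 - 8 = 11, d_4 = (292 - 11^2)/19 = 171/19 = 9, a_4 = floor((17 + 11)/9) = 3.
  m_5 = 9*3 - 11 = 16, d_5 = (292 - 16^2)/9 = 36/9 = 4, a_5 = floor((17 + 16)/4) = 8.
  m_6 = 4*8 - 16 = 16, d_6 = (292 - 16^2)/4 = 36/4 = 9, a_6 = floor((17 + 16)/9) = 3.
  m_7 = 9*3 - 16 = 11, d_7 = (292 - 11^2)/9 = 171/9 = 19, a_7 = floor((17 + 11)/19) = 1.
  m_8 = 19*1 - 11 = 8, d_8 = (292 - 8^2)/19 = 228/19 = 12, a_8 = floor((17 + 8)/12) = 2.
  m_9 = 12*2 - 8 = 16, d_9 = (292 - 16^2)/12 = 36/12 = 3, a_9 = floor((17 + 16)/3) = 11.
  m_10 = 3*11 - 16 = 17, d_10 = (292 - 17^2)/3 = 3/3 = 1, a_10 = floor((17 + 17)/1) = 34.
  m_11 = 1*34 - 17 = 17, d_11 = (292 - 17^2)/1 = 3/1 = 3: (m_11, d_11) = (m_1, d_1) = (17, 3), so from here the quotients repeat a_1, ..., a_10; the period length is 10.
Hence the expansion of sqrt(292) is a_0 = 17 followed by the repeating block 11, 2, 1, 3, 8, 3, 1, 2, 11, 34 (period 10).

[17; (11, 2, 1, 3, 8, 3, 1, 2, 11, 34)]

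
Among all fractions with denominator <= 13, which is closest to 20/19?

Expand x = 20/19 as a continued fraction with the Euclidean algorithm:
  20 = 1*19 + 1, so a_0 = 1.
  19 = 19*1 + 0, so a_1 = 19.
so x = [1; 19].
Convergents (p_i = a_i*p_{i-1} + p_{i-2}, q_i = a_i*q_{i-1} + q_{i-2} with p_{-2}=0, p_{-1}=1, q_{-2}=1, q_{-1}=0), until the denominator exceeds 13:
  i=0: a_0=1, p_0 = 1*1 + 0 = 1, q_0 = 1*0 + 1 = 1.
  i=1: a_1=19, p_1 = 19*1 + 1 = 20, q_1 = 19*1 + 0 = 19.
q_1 = 19 > 13, so the last convergent with denominator <= 13 is p_0/q_0 = 1/1.
The closest fraction with denominator <= 13 is either p_0/q_0 or the intermediate fraction (k*p_0 + p_{-1})/(k*q_0 + q_{-1}) with the largest k >= 1 whose denominator stays <= 13; these approach x as k grows, and every other convergent or intermediate fraction in range is farther away.
Largest k: floor((13 - q_{-1})/q_0) = floor((13 - 0)/1) = 13 (using the seeds p_{-1} = 1, q_{-1} = 0).
That gives (13*1 + 1)/(13*1 + 0) = 14/13.
Compare the errors: |x - 1/1| = |20*1 - 1*19|/(19*1) = 1/19, and |x - 14/13| = |20*13 - 14*19|/(19*13) = 6/247.
Cross-multiplying, 6*19 = 114 < 247 = 1*247, so 6/247 is smaller: the intermediate fraction 14/13 is closer to x than 1/1.

14/13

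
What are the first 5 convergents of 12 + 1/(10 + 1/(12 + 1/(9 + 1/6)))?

12/1, 121/10, 1464/121, 13297/1099, 81246/6715

Using the convergent recurrence p_i = a_i*p_{i-1} + p_{i-2}, q_i = a_i*q_{i-1} + q_{i-2} with p_{-2}=0, p_{-1}=1, q_{-2}=1, q_{-1}=0:
  i=0: a_0=12, p_0 = 12*1 + 0 = 12, q_0 = 12*0 + 1 = 1.
  i=1: a_1=10, p_1 = 10*12 + 1 = 121, q_1 = 10*1 + 0 = 10.
  i=2: a_2=12, p_2 = 12*121 + 12 = 1464, q_2 = 12*10 + 1 = 121.
  i=3: a_3=9, p_3 = 9*1464 + 121 = 13297, q_3 = 9*121 + 10 = 1099.
  i=4: a_4=6, p_4 = 6*13297 + 1464 = 81246, q_4 = 6*1099 + 121 = 6715.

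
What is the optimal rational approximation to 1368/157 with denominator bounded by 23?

Expand x = 1368/157 as a continued fraction with the Euclidean algorithm:
  1368 = 8*157 + 112, so a_0 = 8.
  157 = 1*112 + 45, so a_1 = 1.
  112 = 2*45 + 22, so a_2 = 2.
  45 = 2*22 + 1, so a_3 = 2.
  22 = 22*1 + 0, so a_4 = 22.
so x = [8; 1, 2, 2, 22].
Convergents (p_i = a_i*p_{i-1} + p_{i-2}, q_i = a_i*q_{i-1} + q_{i-2} with p_{-2}=0, p_{-1}=1, q_{-2}=1, q_{-1}=0), until the denominator exceeds 23:
  i=0: a_0=8, p_0 = 8*1 + 0 = 8, q_0 = 8*0 + 1 = 1.
  i=1: a_1=1, p_1 = 1*8 + 1 = 9, q_1 = 1*1 + 0 = 1.
  i=2: a_2=2, p_2 = 2*9 + 8 = 26, q_2 = 2*1 + 1 = 3.
  i=3: a_3=2, p_3 = 2*26 + 9 = 61, q_3 = 2*3 + 1 = 7.
  i=4: a_4=22, p_4 = 22*61 + 26 = 1368, q_4 = 22*7 + 3 = 157.
q_4 = 157 > 23, so the last convergent with denominator <= 23 is p_3/q_3 = 61/7.
The closest fraction with denominator <= 23 is either p_3/q_3 or the intermediate fraction (k*p_3 + p_2)/(k*q_3 + q_2) with the largest k >= 1 whose denominator stays <= 23; these approach x as k grows, and every other convergent or intermediate fraction in range is farther away.
Largest k: floor((23 - q_2)/q_3) = floor((23 - 3)/7) = 2.
That gives (2*61 + 26)/(2*7 + 3) = 148/17.
Compare the errors: |x - 61/7| = |1368*7 - 61*157|/(157*7) = 1/1099, and |x - 148/17| = |1368*17 - 148*157|/(157*17) = 20/2669.
Cross-multiplying, 1*2669 = 2669 < 21980 = 20*1099, so 1/1099 is smaller: the convergent 61/7 is closer to x than 148/17.

61/7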